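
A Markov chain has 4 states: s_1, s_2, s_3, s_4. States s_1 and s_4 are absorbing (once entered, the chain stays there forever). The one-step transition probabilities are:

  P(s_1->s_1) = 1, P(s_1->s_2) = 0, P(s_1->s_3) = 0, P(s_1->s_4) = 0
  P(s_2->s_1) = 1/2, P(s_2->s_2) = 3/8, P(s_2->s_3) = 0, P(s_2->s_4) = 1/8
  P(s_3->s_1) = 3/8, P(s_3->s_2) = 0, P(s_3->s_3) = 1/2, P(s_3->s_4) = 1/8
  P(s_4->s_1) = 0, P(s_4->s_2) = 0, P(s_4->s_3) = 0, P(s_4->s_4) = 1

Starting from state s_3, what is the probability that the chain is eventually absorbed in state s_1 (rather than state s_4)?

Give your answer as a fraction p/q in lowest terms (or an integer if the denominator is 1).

Answer: 3/4

Derivation:
Let a_i = P(absorbed in s_1 | start in state i).
Boundary conditions: a_s_1 = 1, a_s_4 = 0.
For each transient state i, a_i = sum_j P(i->j) * a_j:
  a_s_2 = 1/2*a_s_1 + 3/8*a_s_2 + 0*a_s_3 + 1/8*a_s_4
  a_s_3 = 3/8*a_s_1 + 0*a_s_2 + 1/2*a_s_3 + 1/8*a_s_4

Substituting a_s_1 = 1 and a_s_4 = 0, rearrange to (I - Q) a = r where r[i] = P(i -> s_1):
  [5/8, 0] . (a_s_2, a_s_3) = 1/2
  [0, 1/2] . (a_s_2, a_s_3) = 3/8

Solving yields:
  a_s_2 = 4/5
  a_s_3 = 3/4

Starting state is s_3, so the absorption probability is a_s_3 = 3/4.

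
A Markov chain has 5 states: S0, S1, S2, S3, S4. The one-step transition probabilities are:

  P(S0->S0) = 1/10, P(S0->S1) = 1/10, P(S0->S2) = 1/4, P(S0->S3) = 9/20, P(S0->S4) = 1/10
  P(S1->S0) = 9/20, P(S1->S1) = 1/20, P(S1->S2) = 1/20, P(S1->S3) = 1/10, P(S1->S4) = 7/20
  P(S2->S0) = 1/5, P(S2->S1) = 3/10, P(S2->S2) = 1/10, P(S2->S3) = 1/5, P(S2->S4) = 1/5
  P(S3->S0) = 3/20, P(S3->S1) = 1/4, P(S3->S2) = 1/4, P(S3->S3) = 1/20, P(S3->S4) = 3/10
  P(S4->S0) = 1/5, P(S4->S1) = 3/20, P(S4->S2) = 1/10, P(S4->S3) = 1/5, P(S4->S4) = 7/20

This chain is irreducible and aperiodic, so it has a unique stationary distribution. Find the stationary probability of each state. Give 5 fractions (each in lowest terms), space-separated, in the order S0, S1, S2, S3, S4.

The stationary distribution satisfies pi = pi * P, i.e.:
  pi_S0 = 1/10*pi_S0 + 9/20*pi_S1 + 1/5*pi_S2 + 3/20*pi_S3 + 1/5*pi_S4
  pi_S1 = 1/10*pi_S0 + 1/20*pi_S1 + 3/10*pi_S2 + 1/4*pi_S3 + 3/20*pi_S4
  pi_S2 = 1/4*pi_S0 + 1/20*pi_S1 + 1/10*pi_S2 + 1/4*pi_S3 + 1/10*pi_S4
  pi_S3 = 9/20*pi_S0 + 1/10*pi_S1 + 1/5*pi_S2 + 1/20*pi_S3 + 1/5*pi_S4
  pi_S4 = 1/10*pi_S0 + 7/20*pi_S1 + 1/5*pi_S2 + 3/10*pi_S3 + 7/20*pi_S4
with normalization: pi_S0 + pi_S1 + pi_S2 + pi_S3 + pi_S4 = 1.

Using the first 4 balance equations plus normalization, the linear system A*pi = b is:
  [-9/10, 9/20, 1/5, 3/20, 1/5] . pi = 0
  [1/10, -19/20, 3/10, 1/4, 3/20] . pi = 0
  [1/4, 1/20, -9/10, 1/4, 1/10] . pi = 0
  [9/20, 1/10, 1/5, -19/20, 1/5] . pi = 0
  [1, 1, 1, 1, 1] . pi = 1

Solving yields:
  pi_S0 = 5342/25399
  pi_S1 = 38050/228591
  pi_S2 = 35203/228591
  pi_S3 = 46898/228591
  pi_S4 = 60362/228591

Verification (pi * P):
  5342/25399*1/10 + 38050/228591*9/20 + 35203/228591*1/5 + 46898/228591*3/20 + 60362/228591*1/5 = 5342/25399 = pi_S0  (ok)
  5342/25399*1/10 + 38050/228591*1/20 + 35203/228591*3/10 + 46898/228591*1/4 + 60362/228591*3/20 = 38050/228591 = pi_S1  (ok)
  5342/25399*1/4 + 38050/228591*1/20 + 35203/228591*1/10 + 46898/228591*1/4 + 60362/228591*1/10 = 35203/228591 = pi_S2  (ok)
  5342/25399*9/20 + 38050/228591*1/10 + 35203/228591*1/5 + 46898/228591*1/20 + 60362/228591*1/5 = 46898/228591 = pi_S3  (ok)
  5342/25399*1/10 + 38050/228591*7/20 + 35203/228591*1/5 + 46898/228591*3/10 + 60362/228591*7/20 = 60362/228591 = pi_S4  (ok)

Answer: 5342/25399 38050/228591 35203/228591 46898/228591 60362/228591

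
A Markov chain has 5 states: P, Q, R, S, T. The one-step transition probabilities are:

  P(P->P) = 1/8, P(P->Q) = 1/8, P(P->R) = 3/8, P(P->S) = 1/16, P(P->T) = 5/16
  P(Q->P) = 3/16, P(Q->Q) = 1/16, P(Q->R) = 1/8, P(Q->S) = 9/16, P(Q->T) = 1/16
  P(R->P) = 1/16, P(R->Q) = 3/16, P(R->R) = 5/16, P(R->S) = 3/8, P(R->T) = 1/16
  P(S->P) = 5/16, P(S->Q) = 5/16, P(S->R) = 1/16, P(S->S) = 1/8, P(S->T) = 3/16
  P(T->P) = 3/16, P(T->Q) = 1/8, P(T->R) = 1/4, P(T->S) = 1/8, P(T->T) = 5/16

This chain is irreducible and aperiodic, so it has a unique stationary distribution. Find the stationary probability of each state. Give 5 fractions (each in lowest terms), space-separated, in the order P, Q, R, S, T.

The stationary distribution satisfies pi = pi * P, i.e.:
  pi_P = 1/8*pi_P + 3/16*pi_Q + 1/16*pi_R + 5/16*pi_S + 3/16*pi_T
  pi_Q = 1/8*pi_P + 1/16*pi_Q + 3/16*pi_R + 5/16*pi_S + 1/8*pi_T
  pi_R = 3/8*pi_P + 1/8*pi_Q + 5/16*pi_R + 1/16*pi_S + 1/4*pi_T
  pi_S = 1/16*pi_P + 9/16*pi_Q + 3/8*pi_R + 1/8*pi_S + 1/8*pi_T
  pi_T = 5/16*pi_P + 1/16*pi_Q + 1/16*pi_R + 3/16*pi_S + 5/16*pi_T
with normalization: pi_P + pi_Q + pi_R + pi_S + pi_T = 1.

Using the first 4 balance equations plus normalization, the linear system A*pi = b is:
  [-7/8, 3/16, 1/16, 5/16, 3/16] . pi = 0
  [1/8, -15/16, 3/16, 5/16, 1/8] . pi = 0
  [3/8, 1/8, -11/16, 1/16, 1/4] . pi = 0
  [1/16, 9/16, 3/8, -7/8, 1/8] . pi = 0
  [1, 1, 1, 1, 1] . pi = 1

Solving yields:
  pi_P = 6293/35057
  pi_Q = 6087/35057
  pi_R = 15325/70114
  pi_S = 17135/70114
  pi_T = 6447/35057

Verification (pi * P):
  6293/35057*1/8 + 6087/35057*3/16 + 15325/70114*1/16 + 17135/70114*5/16 + 6447/35057*3/16 = 6293/35057 = pi_P  (ok)
  6293/35057*1/8 + 6087/35057*1/16 + 15325/70114*3/16 + 17135/70114*5/16 + 6447/35057*1/8 = 6087/35057 = pi_Q  (ok)
  6293/35057*3/8 + 6087/35057*1/8 + 15325/70114*5/16 + 17135/70114*1/16 + 6447/35057*1/4 = 15325/70114 = pi_R  (ok)
  6293/35057*1/16 + 6087/35057*9/16 + 15325/70114*3/8 + 17135/70114*1/8 + 6447/35057*1/8 = 17135/70114 = pi_S  (ok)
  6293/35057*5/16 + 6087/35057*1/16 + 15325/70114*1/16 + 17135/70114*3/16 + 6447/35057*5/16 = 6447/35057 = pi_T  (ok)

Answer: 6293/35057 6087/35057 15325/70114 17135/70114 6447/35057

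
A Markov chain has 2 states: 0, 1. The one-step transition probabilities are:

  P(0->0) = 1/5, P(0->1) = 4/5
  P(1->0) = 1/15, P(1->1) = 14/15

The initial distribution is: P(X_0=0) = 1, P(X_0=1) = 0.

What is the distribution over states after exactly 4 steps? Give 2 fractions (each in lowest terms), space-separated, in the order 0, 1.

Propagating the distribution step by step (d_{t+1} = d_t * P):
d_0 = (0=1, 1=0)
  d_1[0] = 1*1/5 + 0*1/15 = 1/5
  d_1[1] = 1*4/5 + 0*14/15 = 4/5
d_1 = (0=1/5, 1=4/5)
  d_2[0] = 1/5*1/5 + 4/5*1/15 = 7/75
  d_2[1] = 1/5*4/5 + 4/5*14/15 = 68/75
d_2 = (0=7/75, 1=68/75)
  d_3[0] = 7/75*1/5 + 68/75*1/15 = 89/1125
  d_3[1] = 7/75*4/5 + 68/75*14/15 = 1036/1125
d_3 = (0=89/1125, 1=1036/1125)
  d_4[0] = 89/1125*1/5 + 1036/1125*1/15 = 1303/16875
  d_4[1] = 89/1125*4/5 + 1036/1125*14/15 = 15572/16875
d_4 = (0=1303/16875, 1=15572/16875)

Answer: 1303/16875 15572/16875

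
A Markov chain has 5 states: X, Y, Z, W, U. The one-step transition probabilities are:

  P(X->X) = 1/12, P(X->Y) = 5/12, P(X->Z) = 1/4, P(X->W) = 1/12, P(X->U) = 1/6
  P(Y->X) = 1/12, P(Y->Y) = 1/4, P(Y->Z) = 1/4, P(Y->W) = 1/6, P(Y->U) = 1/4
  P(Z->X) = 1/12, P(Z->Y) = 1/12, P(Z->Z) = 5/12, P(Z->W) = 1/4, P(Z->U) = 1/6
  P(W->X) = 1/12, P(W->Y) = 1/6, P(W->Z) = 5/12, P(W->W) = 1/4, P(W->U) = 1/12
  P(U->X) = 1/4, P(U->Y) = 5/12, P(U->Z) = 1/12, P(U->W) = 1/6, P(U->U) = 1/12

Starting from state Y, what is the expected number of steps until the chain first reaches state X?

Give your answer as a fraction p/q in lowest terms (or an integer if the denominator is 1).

Let h_i = expected steps to first reach X from state i.
Boundary: h_X = 0.
First-step equations for the other states:
  h_Y = 1 + 1/12*h_X + 1/4*h_Y + 1/4*h_Z + 1/6*h_W + 1/4*h_U
  h_Z = 1 + 1/12*h_X + 1/12*h_Y + 5/12*h_Z + 1/4*h_W + 1/6*h_U
  h_W = 1 + 1/12*h_X + 1/6*h_Y + 5/12*h_Z + 1/4*h_W + 1/12*h_U
  h_U = 1 + 1/4*h_X + 5/12*h_Y + 1/12*h_Z + 1/6*h_W + 1/12*h_U

Substituting h_X = 0 and rearranging gives the linear system (I - Q) h = 1:
  [3/4, -1/4, -1/6, -1/4] . (h_Y, h_Z, h_W, h_U) = 1
  [-1/12, 7/12, -1/4, -1/6] . (h_Y, h_Z, h_W, h_U) = 1
  [-1/6, -5/12, 3/4, -1/12] . (h_Y, h_Z, h_W, h_U) = 1
  [-5/12, -1/12, -1/6, 11/12] . (h_Y, h_Z, h_W, h_U) = 1

Solving yields:
  h_Y = 743/82
  h_Z = 378/41
  h_W = 765/82
  h_U = 635/82

Starting state is Y, so the expected hitting time is h_Y = 743/82.

Answer: 743/82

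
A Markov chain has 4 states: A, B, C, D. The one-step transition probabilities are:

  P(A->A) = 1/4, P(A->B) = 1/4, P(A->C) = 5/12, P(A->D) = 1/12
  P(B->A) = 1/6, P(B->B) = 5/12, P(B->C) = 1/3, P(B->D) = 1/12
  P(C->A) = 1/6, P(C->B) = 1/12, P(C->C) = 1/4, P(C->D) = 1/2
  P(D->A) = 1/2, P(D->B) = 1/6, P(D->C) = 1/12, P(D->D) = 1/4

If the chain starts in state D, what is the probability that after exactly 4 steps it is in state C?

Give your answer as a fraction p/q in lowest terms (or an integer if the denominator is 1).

Answer: 5599/20736

Derivation:
Computing P^4 by repeated multiplication:
P^1 =
  A: [1/4, 1/4, 5/12, 1/12]
  B: [1/6, 5/12, 1/3, 1/12]
  C: [1/6, 1/12, 1/4, 1/2]
  D: [1/2, 1/6, 1/12, 1/4]
P^2 =
  A: [31/144, 31/144, 43/144, 13/48]
  B: [5/24, 37/144, 43/144, 17/72]
  C: [25/72, 13/72, 29/144, 13/48]
  D: [7/24, 35/144, 11/36, 23/144]
P^3 =
  A: [475/1728, 41/192, 149/576, 437/1728]
  B: [227/864, 193/864, 461/1728, 427/1728]
  C: [247/864, 43/192, 5/18, 367/1728]
  D: [211/864, 391/1728, 505/1728, 205/864]
P^4 =
  A: [631/2304, 4591/20736, 5629/20736, 4837/20736]
  B: [2809/10368, 4607/20736, 703/2592, 181/768]
  C: [301/1152, 4631/20736, 5825/20736, 2431/10368]
  D: [2759/10368, 2273/10368, 5599/20736, 1691/6912]

(P^4)[D -> C] = 5599/20736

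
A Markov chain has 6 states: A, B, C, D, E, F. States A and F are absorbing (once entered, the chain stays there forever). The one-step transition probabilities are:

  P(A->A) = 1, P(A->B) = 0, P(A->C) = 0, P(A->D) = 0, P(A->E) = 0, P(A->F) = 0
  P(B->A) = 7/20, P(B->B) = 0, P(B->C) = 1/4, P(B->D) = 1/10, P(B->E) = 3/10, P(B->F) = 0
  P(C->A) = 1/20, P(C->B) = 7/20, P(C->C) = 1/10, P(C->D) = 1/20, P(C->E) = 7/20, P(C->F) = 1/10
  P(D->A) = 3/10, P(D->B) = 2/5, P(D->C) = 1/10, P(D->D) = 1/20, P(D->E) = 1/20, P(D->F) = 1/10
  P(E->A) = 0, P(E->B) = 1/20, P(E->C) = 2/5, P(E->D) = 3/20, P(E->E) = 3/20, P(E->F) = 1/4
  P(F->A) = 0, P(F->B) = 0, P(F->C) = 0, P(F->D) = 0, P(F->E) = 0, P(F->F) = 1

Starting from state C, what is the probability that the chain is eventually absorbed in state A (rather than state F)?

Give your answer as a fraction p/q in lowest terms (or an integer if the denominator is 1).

Answer: 15703/31273

Derivation:
Let a_i = P(absorbed in A | start in state i).
Boundary conditions: a_A = 1, a_F = 0.
For each transient state i, a_i = sum_j P(i->j) * a_j:
  a_B = 7/20*a_A + 0*a_B + 1/4*a_C + 1/10*a_D + 3/10*a_E + 0*a_F
  a_C = 1/20*a_A + 7/20*a_B + 1/10*a_C + 1/20*a_D + 7/20*a_E + 1/10*a_F
  a_D = 3/10*a_A + 2/5*a_B + 1/10*a_C + 1/20*a_D + 1/20*a_E + 1/10*a_F
  a_E = 0*a_A + 1/20*a_B + 2/5*a_C + 3/20*a_D + 3/20*a_E + 1/4*a_F

Substituting a_A = 1 and a_F = 0, rearrange to (I - Q) a = r where r[i] = P(i -> A):
  [1, -1/4, -1/10, -3/10] . (a_B, a_C, a_D, a_E) = 7/20
  [-7/20, 9/10, -1/20, -7/20] . (a_B, a_C, a_D, a_E) = 1/20
  [-2/5, -1/10, 19/20, -1/20] . (a_B, a_C, a_D, a_E) = 3/10
  [-1/20, -2/5, -3/20, 17/20] . (a_B, a_C, a_D, a_E) = 0

Solving yields:
  a_B = 20644/31273
  a_C = 15703/31273
  a_D = 41735/62546
  a_E = 24573/62546

Starting state is C, so the absorption probability is a_C = 15703/31273.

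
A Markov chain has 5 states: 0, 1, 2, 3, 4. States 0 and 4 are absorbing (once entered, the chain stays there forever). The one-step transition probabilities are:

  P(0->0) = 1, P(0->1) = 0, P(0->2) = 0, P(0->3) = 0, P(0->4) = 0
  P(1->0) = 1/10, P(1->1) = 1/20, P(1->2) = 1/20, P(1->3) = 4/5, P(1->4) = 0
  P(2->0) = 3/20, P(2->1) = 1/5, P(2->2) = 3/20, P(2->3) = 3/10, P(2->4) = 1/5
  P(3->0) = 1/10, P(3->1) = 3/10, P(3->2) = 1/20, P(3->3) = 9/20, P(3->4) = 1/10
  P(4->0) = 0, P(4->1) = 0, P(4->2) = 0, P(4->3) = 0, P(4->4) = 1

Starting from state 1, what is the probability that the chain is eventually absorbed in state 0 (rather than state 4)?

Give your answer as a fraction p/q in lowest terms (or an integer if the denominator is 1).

Answer: 999/1663

Derivation:
Let a_i = P(absorbed in 0 | start in state i).
Boundary conditions: a_0 = 1, a_4 = 0.
For each transient state i, a_i = sum_j P(i->j) * a_j:
  a_1 = 1/10*a_0 + 1/20*a_1 + 1/20*a_2 + 4/5*a_3 + 0*a_4
  a_2 = 3/20*a_0 + 1/5*a_1 + 3/20*a_2 + 3/10*a_3 + 1/5*a_4
  a_3 = 1/10*a_0 + 3/10*a_1 + 1/20*a_2 + 9/20*a_3 + 1/10*a_4

Substituting a_0 = 1 and a_4 = 0, rearrange to (I - Q) a = r where r[i] = P(i -> 0):
  [19/20, -1/20, -4/5] . (a_1, a_2, a_3) = 1/10
  [-1/5, 17/20, -3/10] . (a_1, a_2, a_3) = 3/20
  [-3/10, -1/20, 11/20] . (a_1, a_2, a_3) = 1/10

Solving yields:
  a_1 = 999/1663
  a_2 = 855/1663
  a_3 = 925/1663

Starting state is 1, so the absorption probability is a_1 = 999/1663.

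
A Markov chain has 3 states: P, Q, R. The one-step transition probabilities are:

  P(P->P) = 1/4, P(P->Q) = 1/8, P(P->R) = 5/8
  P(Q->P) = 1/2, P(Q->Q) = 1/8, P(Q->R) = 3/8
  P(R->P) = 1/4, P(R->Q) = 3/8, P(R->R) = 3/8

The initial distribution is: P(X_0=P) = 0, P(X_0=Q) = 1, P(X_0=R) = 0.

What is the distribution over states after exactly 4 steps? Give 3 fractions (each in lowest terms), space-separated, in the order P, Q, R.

Answer: 5/16 121/512 231/512

Derivation:
Propagating the distribution step by step (d_{t+1} = d_t * P):
d_0 = (P=0, Q=1, R=0)
  d_1[P] = 0*1/4 + 1*1/2 + 0*1/4 = 1/2
  d_1[Q] = 0*1/8 + 1*1/8 + 0*3/8 = 1/8
  d_1[R] = 0*5/8 + 1*3/8 + 0*3/8 = 3/8
d_1 = (P=1/2, Q=1/8, R=3/8)
  d_2[P] = 1/2*1/4 + 1/8*1/2 + 3/8*1/4 = 9/32
  d_2[Q] = 1/2*1/8 + 1/8*1/8 + 3/8*3/8 = 7/32
  d_2[R] = 1/2*5/8 + 1/8*3/8 + 3/8*3/8 = 1/2
d_2 = (P=9/32, Q=7/32, R=1/2)
  d_3[P] = 9/32*1/4 + 7/32*1/2 + 1/2*1/4 = 39/128
  d_3[Q] = 9/32*1/8 + 7/32*1/8 + 1/2*3/8 = 1/4
  d_3[R] = 9/32*5/8 + 7/32*3/8 + 1/2*3/8 = 57/128
d_3 = (P=39/128, Q=1/4, R=57/128)
  d_4[P] = 39/128*1/4 + 1/4*1/2 + 57/128*1/4 = 5/16
  d_4[Q] = 39/128*1/8 + 1/4*1/8 + 57/128*3/8 = 121/512
  d_4[R] = 39/128*5/8 + 1/4*3/8 + 57/128*3/8 = 231/512
d_4 = (P=5/16, Q=121/512, R=231/512)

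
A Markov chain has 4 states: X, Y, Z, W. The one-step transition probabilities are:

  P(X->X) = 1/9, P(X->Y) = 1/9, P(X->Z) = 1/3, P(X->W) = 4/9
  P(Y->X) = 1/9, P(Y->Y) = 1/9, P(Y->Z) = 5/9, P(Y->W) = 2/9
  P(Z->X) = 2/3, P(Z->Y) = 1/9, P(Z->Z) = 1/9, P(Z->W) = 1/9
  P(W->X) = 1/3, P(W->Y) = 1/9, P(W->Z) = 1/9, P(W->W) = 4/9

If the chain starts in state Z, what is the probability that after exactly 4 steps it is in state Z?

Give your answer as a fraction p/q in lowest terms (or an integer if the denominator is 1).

Answer: 1589/6561

Derivation:
Computing P^4 by repeated multiplication:
P^1 =
  X: [1/9, 1/9, 1/3, 4/9]
  Y: [1/9, 1/9, 5/9, 2/9]
  Z: [2/3, 1/9, 1/9, 1/9]
  W: [1/3, 1/9, 1/9, 4/9]
P^2 =
  X: [32/81, 1/9, 5/27, 25/81]
  Y: [38/81, 1/9, 5/27, 19/81]
  Z: [16/81, 1/9, 25/81, 31/81]
  W: [22/81, 1/9, 19/81, 31/81]
P^3 =
  X: [206/729, 1/9, 181/729, 29/81]
  Y: [194/729, 1/9, 193/729, 29/81]
  Z: [268/729, 1/9, 149/729, 77/243]
  W: [238/729, 1/9, 161/729, 83/243]
P^4 =
  X: [2156/6561, 1/9, 1465/6561, 737/2187]
  Y: [2216/6561, 1/9, 1441/6561, 725/2187]
  Z: [1936/6561, 1/9, 1589/6561, 769/2187]
  W: [2032/6561, 1/9, 1529/6561, 757/2187]

(P^4)[Z -> Z] = 1589/6561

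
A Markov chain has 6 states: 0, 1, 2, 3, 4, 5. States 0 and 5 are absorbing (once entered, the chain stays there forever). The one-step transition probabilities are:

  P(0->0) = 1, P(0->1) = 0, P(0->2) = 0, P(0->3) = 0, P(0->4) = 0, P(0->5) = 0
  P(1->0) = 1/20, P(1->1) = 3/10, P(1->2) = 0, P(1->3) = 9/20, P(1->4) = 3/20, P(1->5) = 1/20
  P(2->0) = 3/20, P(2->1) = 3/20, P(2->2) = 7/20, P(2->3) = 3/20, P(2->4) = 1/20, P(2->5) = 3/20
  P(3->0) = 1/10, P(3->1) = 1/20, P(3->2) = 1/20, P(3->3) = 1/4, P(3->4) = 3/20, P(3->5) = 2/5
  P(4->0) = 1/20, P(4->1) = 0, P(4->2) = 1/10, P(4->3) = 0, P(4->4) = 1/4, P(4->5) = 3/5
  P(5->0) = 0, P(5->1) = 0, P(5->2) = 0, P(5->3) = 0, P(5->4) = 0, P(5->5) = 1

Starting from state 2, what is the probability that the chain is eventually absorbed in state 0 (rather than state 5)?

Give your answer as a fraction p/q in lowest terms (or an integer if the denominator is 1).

Let a_i = P(absorbed in 0 | start in state i).
Boundary conditions: a_0 = 1, a_5 = 0.
For each transient state i, a_i = sum_j P(i->j) * a_j:
  a_1 = 1/20*a_0 + 3/10*a_1 + 0*a_2 + 9/20*a_3 + 3/20*a_4 + 1/20*a_5
  a_2 = 3/20*a_0 + 3/20*a_1 + 7/20*a_2 + 3/20*a_3 + 1/20*a_4 + 3/20*a_5
  a_3 = 1/10*a_0 + 1/20*a_1 + 1/20*a_2 + 1/4*a_3 + 3/20*a_4 + 2/5*a_5
  a_4 = 1/20*a_0 + 0*a_1 + 1/10*a_2 + 0*a_3 + 1/4*a_4 + 3/5*a_5

Substituting a_0 = 1 and a_5 = 0, rearrange to (I - Q) a = r where r[i] = P(i -> 0):
  [7/10, 0, -9/20, -3/20] . (a_1, a_2, a_3, a_4) = 1/20
  [-3/20, 13/20, -3/20, -1/20] . (a_1, a_2, a_3, a_4) = 3/20
  [-1/20, -1/20, 3/4, -3/20] . (a_1, a_2, a_3, a_4) = 1/10
  [0, -1/10, 0, 3/4] . (a_1, a_2, a_3, a_4) = 1/20

Solving yields:
  a_1 = 2705/12352
  a_2 = 4129/12352
  a_3 = 1783/9264
  a_4 = 687/6176

Starting state is 2, so the absorption probability is a_2 = 4129/12352.

Answer: 4129/12352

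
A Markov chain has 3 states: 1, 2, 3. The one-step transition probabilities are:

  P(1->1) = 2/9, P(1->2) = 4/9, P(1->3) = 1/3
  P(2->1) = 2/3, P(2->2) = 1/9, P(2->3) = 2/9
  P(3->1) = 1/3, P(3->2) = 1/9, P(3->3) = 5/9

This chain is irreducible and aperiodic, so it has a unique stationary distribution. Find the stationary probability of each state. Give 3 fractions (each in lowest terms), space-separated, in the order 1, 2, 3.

Answer: 10/27 19/81 32/81

Derivation:
The stationary distribution satisfies pi = pi * P, i.e.:
  pi_1 = 2/9*pi_1 + 2/3*pi_2 + 1/3*pi_3
  pi_2 = 4/9*pi_1 + 1/9*pi_2 + 1/9*pi_3
  pi_3 = 1/3*pi_1 + 2/9*pi_2 + 5/9*pi_3
with normalization: pi_1 + pi_2 + pi_3 = 1.

Using the first 2 balance equations plus normalization, the linear system A*pi = b is:
  [-7/9, 2/3, 1/3] . pi = 0
  [4/9, -8/9, 1/9] . pi = 0
  [1, 1, 1] . pi = 1

Solving yields:
  pi_1 = 10/27
  pi_2 = 19/81
  pi_3 = 32/81

Verification (pi * P):
  10/27*2/9 + 19/81*2/3 + 32/81*1/3 = 10/27 = pi_1  (ok)
  10/27*4/9 + 19/81*1/9 + 32/81*1/9 = 19/81 = pi_2  (ok)
  10/27*1/3 + 19/81*2/9 + 32/81*5/9 = 32/81 = pi_3  (ok)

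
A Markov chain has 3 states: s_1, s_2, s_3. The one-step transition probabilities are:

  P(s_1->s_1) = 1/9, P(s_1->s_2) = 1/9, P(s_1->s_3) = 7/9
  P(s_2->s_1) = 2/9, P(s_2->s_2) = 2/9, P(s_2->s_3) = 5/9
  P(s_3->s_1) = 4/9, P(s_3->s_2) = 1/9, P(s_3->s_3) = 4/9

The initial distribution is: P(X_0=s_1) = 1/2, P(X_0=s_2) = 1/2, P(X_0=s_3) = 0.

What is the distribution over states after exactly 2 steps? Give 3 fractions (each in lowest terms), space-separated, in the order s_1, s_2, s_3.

Answer: 19/54 7/54 14/27

Derivation:
Propagating the distribution step by step (d_{t+1} = d_t * P):
d_0 = (s_1=1/2, s_2=1/2, s_3=0)
  d_1[s_1] = 1/2*1/9 + 1/2*2/9 + 0*4/9 = 1/6
  d_1[s_2] = 1/2*1/9 + 1/2*2/9 + 0*1/9 = 1/6
  d_1[s_3] = 1/2*7/9 + 1/2*5/9 + 0*4/9 = 2/3
d_1 = (s_1=1/6, s_2=1/6, s_3=2/3)
  d_2[s_1] = 1/6*1/9 + 1/6*2/9 + 2/3*4/9 = 19/54
  d_2[s_2] = 1/6*1/9 + 1/6*2/9 + 2/3*1/9 = 7/54
  d_2[s_3] = 1/6*7/9 + 1/6*5/9 + 2/3*4/9 = 14/27
d_2 = (s_1=19/54, s_2=7/54, s_3=14/27)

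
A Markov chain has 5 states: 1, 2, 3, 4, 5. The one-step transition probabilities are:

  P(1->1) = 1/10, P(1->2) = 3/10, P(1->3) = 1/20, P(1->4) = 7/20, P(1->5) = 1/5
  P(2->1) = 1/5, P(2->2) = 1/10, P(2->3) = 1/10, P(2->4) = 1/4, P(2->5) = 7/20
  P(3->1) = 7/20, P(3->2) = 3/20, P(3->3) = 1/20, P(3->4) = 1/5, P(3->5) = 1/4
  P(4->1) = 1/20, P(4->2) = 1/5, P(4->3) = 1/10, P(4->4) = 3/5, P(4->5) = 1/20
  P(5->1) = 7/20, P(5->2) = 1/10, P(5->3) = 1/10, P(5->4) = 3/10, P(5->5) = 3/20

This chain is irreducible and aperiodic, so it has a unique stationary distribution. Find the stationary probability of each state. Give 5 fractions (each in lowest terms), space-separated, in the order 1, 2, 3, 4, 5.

Answer: 1361/8552 3419/19242 2249/25656 63841/153936 24751/153936

Derivation:
The stationary distribution satisfies pi = pi * P, i.e.:
  pi_1 = 1/10*pi_1 + 1/5*pi_2 + 7/20*pi_3 + 1/20*pi_4 + 7/20*pi_5
  pi_2 = 3/10*pi_1 + 1/10*pi_2 + 3/20*pi_3 + 1/5*pi_4 + 1/10*pi_5
  pi_3 = 1/20*pi_1 + 1/10*pi_2 + 1/20*pi_3 + 1/10*pi_4 + 1/10*pi_5
  pi_4 = 7/20*pi_1 + 1/4*pi_2 + 1/5*pi_3 + 3/5*pi_4 + 3/10*pi_5
  pi_5 = 1/5*pi_1 + 7/20*pi_2 + 1/4*pi_3 + 1/20*pi_4 + 3/20*pi_5
with normalization: pi_1 + pi_2 + pi_3 + pi_4 + pi_5 = 1.

Using the first 4 balance equations plus normalization, the linear system A*pi = b is:
  [-9/10, 1/5, 7/20, 1/20, 7/20] . pi = 0
  [3/10, -9/10, 3/20, 1/5, 1/10] . pi = 0
  [1/20, 1/10, -19/20, 1/10, 1/10] . pi = 0
  [7/20, 1/4, 1/5, -2/5, 3/10] . pi = 0
  [1, 1, 1, 1, 1] . pi = 1

Solving yields:
  pi_1 = 1361/8552
  pi_2 = 3419/19242
  pi_3 = 2249/25656
  pi_4 = 63841/153936
  pi_5 = 24751/153936

Verification (pi * P):
  1361/8552*1/10 + 3419/19242*1/5 + 2249/25656*7/20 + 63841/153936*1/20 + 24751/153936*7/20 = 1361/8552 = pi_1  (ok)
  1361/8552*3/10 + 3419/19242*1/10 + 2249/25656*3/20 + 63841/153936*1/5 + 24751/153936*1/10 = 3419/19242 = pi_2  (ok)
  1361/8552*1/20 + 3419/19242*1/10 + 2249/25656*1/20 + 63841/153936*1/10 + 24751/153936*1/10 = 2249/25656 = pi_3  (ok)
  1361/8552*7/20 + 3419/19242*1/4 + 2249/25656*1/5 + 63841/153936*3/5 + 24751/153936*3/10 = 63841/153936 = pi_4  (ok)
  1361/8552*1/5 + 3419/19242*7/20 + 2249/25656*1/4 + 63841/153936*1/20 + 24751/153936*3/20 = 24751/153936 = pi_5  (ok)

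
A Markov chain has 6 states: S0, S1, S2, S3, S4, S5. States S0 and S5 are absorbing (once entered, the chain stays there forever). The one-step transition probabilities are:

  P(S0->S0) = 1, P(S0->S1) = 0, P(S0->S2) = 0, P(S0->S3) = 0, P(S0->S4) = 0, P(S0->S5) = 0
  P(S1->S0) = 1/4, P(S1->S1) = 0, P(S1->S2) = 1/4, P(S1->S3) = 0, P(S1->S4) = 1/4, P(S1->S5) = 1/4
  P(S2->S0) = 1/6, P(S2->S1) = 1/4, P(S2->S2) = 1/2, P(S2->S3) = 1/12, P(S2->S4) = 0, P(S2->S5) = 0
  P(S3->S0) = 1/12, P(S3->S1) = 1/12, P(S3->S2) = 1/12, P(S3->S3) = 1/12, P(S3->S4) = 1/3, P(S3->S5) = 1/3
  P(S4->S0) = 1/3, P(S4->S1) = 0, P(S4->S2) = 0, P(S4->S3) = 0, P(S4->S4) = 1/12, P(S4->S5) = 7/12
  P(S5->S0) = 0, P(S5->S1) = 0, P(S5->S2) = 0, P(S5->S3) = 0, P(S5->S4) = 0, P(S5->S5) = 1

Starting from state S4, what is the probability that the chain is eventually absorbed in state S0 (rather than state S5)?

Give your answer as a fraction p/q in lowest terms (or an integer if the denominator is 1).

Let a_i = P(absorbed in S0 | start in state i).
Boundary conditions: a_S0 = 1, a_S5 = 0.
For each transient state i, a_i = sum_j P(i->j) * a_j:
  a_S1 = 1/4*a_S0 + 0*a_S1 + 1/4*a_S2 + 0*a_S3 + 1/4*a_S4 + 1/4*a_S5
  a_S2 = 1/6*a_S0 + 1/4*a_S1 + 1/2*a_S2 + 1/12*a_S3 + 0*a_S4 + 0*a_S5
  a_S3 = 1/12*a_S0 + 1/12*a_S1 + 1/12*a_S2 + 1/12*a_S3 + 1/3*a_S4 + 1/3*a_S5
  a_S4 = 1/3*a_S0 + 0*a_S1 + 0*a_S2 + 0*a_S3 + 1/12*a_S4 + 7/12*a_S5

Substituting a_S0 = 1 and a_S5 = 0, rearrange to (I - Q) a = r where r[i] = P(i -> S0):
  [1, -1/4, 0, -1/4] . (a_S1, a_S2, a_S3, a_S4) = 1/4
  [-1/4, 1/2, -1/12, 0] . (a_S1, a_S2, a_S3, a_S4) = 1/6
  [-1/12, -1/12, 11/12, -1/3] . (a_S1, a_S2, a_S3, a_S4) = 1/12
  [0, 0, 0, 11/12] . (a_S1, a_S2, a_S3, a_S4) = 1/3

Solving yields:
  a_S1 = 622/1243
  a_S2 = 793/1243
  a_S3 = 406/1243
  a_S4 = 4/11

Starting state is S4, so the absorption probability is a_S4 = 4/11.

Answer: 4/11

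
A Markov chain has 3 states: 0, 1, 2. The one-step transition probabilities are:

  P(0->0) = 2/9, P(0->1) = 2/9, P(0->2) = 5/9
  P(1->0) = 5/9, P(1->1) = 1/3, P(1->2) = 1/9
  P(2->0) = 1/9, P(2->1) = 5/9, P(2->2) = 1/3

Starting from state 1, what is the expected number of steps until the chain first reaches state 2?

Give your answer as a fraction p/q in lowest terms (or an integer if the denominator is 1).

Let h_i = expected steps to first reach 2 from state i.
Boundary: h_2 = 0.
First-step equations for the other states:
  h_0 = 1 + 2/9*h_0 + 2/9*h_1 + 5/9*h_2
  h_1 = 1 + 5/9*h_0 + 1/3*h_1 + 1/9*h_2

Substituting h_2 = 0 and rearranging gives the linear system (I - Q) h = 1:
  [7/9, -2/9] . (h_0, h_1) = 1
  [-5/9, 2/3] . (h_0, h_1) = 1

Solving yields:
  h_0 = 9/4
  h_1 = 27/8

Starting state is 1, so the expected hitting time is h_1 = 27/8.

Answer: 27/8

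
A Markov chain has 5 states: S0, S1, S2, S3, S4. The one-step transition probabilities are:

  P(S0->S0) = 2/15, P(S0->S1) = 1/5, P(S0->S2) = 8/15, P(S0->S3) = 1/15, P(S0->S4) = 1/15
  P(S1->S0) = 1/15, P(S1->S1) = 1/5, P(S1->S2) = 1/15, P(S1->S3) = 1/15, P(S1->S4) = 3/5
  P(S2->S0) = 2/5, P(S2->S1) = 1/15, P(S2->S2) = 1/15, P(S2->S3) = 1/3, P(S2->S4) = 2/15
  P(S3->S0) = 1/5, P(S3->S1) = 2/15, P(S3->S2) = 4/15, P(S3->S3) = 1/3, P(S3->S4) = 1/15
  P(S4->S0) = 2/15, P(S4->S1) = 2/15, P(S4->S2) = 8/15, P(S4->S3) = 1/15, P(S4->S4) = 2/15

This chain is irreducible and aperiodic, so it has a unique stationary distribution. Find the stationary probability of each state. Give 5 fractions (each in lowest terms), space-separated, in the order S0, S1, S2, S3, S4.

The stationary distribution satisfies pi = pi * P, i.e.:
  pi_S0 = 2/15*pi_S0 + 1/15*pi_S1 + 2/5*pi_S2 + 1/5*pi_S3 + 2/15*pi_S4
  pi_S1 = 1/5*pi_S0 + 1/5*pi_S1 + 1/15*pi_S2 + 2/15*pi_S3 + 2/15*pi_S4
  pi_S2 = 8/15*pi_S0 + 1/15*pi_S1 + 1/15*pi_S2 + 4/15*pi_S3 + 8/15*pi_S4
  pi_S3 = 1/15*pi_S0 + 1/15*pi_S1 + 1/3*pi_S2 + 1/3*pi_S3 + 1/15*pi_S4
  pi_S4 = 1/15*pi_S0 + 3/5*pi_S1 + 2/15*pi_S2 + 1/15*pi_S3 + 2/15*pi_S4
with normalization: pi_S0 + pi_S1 + pi_S2 + pi_S3 + pi_S4 = 1.

Using the first 4 balance equations plus normalization, the linear system A*pi = b is:
  [-13/15, 1/15, 2/5, 1/5, 2/15] . pi = 0
  [1/5, -4/5, 1/15, 2/15, 2/15] . pi = 0
  [8/15, 1/15, -14/15, 4/15, 8/15] . pi = 0
  [1/15, 1/15, 1/3, -2/3, 1/15] . pi = 0
  [1, 1, 1, 1, 1] . pi = 1

Solving yields:
  pi_S0 = 11419/53619
  pi_S1 = 2462/17873
  pi_S2 = 15253/53619
  pi_S3 = 10421/53619
  pi_S4 = 9140/53619

Verification (pi * P):
  11419/53619*2/15 + 2462/17873*1/15 + 15253/53619*2/5 + 10421/53619*1/5 + 9140/53619*2/15 = 11419/53619 = pi_S0  (ok)
  11419/53619*1/5 + 2462/17873*1/5 + 15253/53619*1/15 + 10421/53619*2/15 + 9140/53619*2/15 = 2462/17873 = pi_S1  (ok)
  11419/53619*8/15 + 2462/17873*1/15 + 15253/53619*1/15 + 10421/53619*4/15 + 9140/53619*8/15 = 15253/53619 = pi_S2  (ok)
  11419/53619*1/15 + 2462/17873*1/15 + 15253/53619*1/3 + 10421/53619*1/3 + 9140/53619*1/15 = 10421/53619 = pi_S3  (ok)
  11419/53619*1/15 + 2462/17873*3/5 + 15253/53619*2/15 + 10421/53619*1/15 + 9140/53619*2/15 = 9140/53619 = pi_S4  (ok)

Answer: 11419/53619 2462/17873 15253/53619 10421/53619 9140/53619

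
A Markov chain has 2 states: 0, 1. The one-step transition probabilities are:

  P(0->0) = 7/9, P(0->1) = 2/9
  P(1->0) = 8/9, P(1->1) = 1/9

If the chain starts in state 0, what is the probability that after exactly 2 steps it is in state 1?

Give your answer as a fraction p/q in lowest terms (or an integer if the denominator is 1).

Computing P^2 by repeated multiplication:
P^1 =
  0: [7/9, 2/9]
  1: [8/9, 1/9]
P^2 =
  0: [65/81, 16/81]
  1: [64/81, 17/81]

(P^2)[0 -> 1] = 16/81

Answer: 16/81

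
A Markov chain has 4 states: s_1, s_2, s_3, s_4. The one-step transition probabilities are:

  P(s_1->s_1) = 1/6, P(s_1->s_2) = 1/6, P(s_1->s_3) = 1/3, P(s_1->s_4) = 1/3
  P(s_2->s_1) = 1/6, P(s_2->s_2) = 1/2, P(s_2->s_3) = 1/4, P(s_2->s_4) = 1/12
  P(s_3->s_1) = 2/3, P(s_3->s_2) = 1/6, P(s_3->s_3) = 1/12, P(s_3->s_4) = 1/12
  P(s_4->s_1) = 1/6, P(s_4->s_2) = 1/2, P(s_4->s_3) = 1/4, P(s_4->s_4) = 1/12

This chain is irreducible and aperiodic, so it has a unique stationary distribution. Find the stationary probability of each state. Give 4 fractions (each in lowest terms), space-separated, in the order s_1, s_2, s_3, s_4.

The stationary distribution satisfies pi = pi * P, i.e.:
  pi_s_1 = 1/6*pi_s_1 + 1/6*pi_s_2 + 2/3*pi_s_3 + 1/6*pi_s_4
  pi_s_2 = 1/6*pi_s_1 + 1/2*pi_s_2 + 1/6*pi_s_3 + 1/2*pi_s_4
  pi_s_3 = 1/3*pi_s_1 + 1/4*pi_s_2 + 1/12*pi_s_3 + 1/4*pi_s_4
  pi_s_4 = 1/3*pi_s_1 + 1/12*pi_s_2 + 1/12*pi_s_3 + 1/12*pi_s_4
with normalization: pi_s_1 + pi_s_2 + pi_s_3 + pi_s_4 = 1.

Using the first 3 balance equations plus normalization, the linear system A*pi = b is:
  [-5/6, 1/6, 2/3, 1/6] . pi = 0
  [1/6, -1/2, 1/6, 1/2] . pi = 0
  [1/3, 1/4, -11/12, 1/4] . pi = 0
  [1, 1, 1, 1] . pi = 1

Solving yields:
  pi_s_1 = 23/81
  pi_s_2 = 53/162
  pi_s_3 = 19/81
  pi_s_4 = 25/162

Verification (pi * P):
  23/81*1/6 + 53/162*1/6 + 19/81*2/3 + 25/162*1/6 = 23/81 = pi_s_1  (ok)
  23/81*1/6 + 53/162*1/2 + 19/81*1/6 + 25/162*1/2 = 53/162 = pi_s_2  (ok)
  23/81*1/3 + 53/162*1/4 + 19/81*1/12 + 25/162*1/4 = 19/81 = pi_s_3  (ok)
  23/81*1/3 + 53/162*1/12 + 19/81*1/12 + 25/162*1/12 = 25/162 = pi_s_4  (ok)

Answer: 23/81 53/162 19/81 25/162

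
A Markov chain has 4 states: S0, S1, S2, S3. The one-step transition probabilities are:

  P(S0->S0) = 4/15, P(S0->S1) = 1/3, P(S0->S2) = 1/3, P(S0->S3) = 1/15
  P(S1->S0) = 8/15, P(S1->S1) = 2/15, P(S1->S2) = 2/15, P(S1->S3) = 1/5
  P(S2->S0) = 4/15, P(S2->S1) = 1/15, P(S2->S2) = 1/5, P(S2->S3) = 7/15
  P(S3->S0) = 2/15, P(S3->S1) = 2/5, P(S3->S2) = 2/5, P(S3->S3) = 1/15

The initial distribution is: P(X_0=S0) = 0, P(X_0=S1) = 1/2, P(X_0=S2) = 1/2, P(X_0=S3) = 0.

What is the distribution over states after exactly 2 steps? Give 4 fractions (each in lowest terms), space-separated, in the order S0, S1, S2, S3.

Answer: 56/225 131/450 47/150 11/75

Derivation:
Propagating the distribution step by step (d_{t+1} = d_t * P):
d_0 = (S0=0, S1=1/2, S2=1/2, S3=0)
  d_1[S0] = 0*4/15 + 1/2*8/15 + 1/2*4/15 + 0*2/15 = 2/5
  d_1[S1] = 0*1/3 + 1/2*2/15 + 1/2*1/15 + 0*2/5 = 1/10
  d_1[S2] = 0*1/3 + 1/2*2/15 + 1/2*1/5 + 0*2/5 = 1/6
  d_1[S3] = 0*1/15 + 1/2*1/5 + 1/2*7/15 + 0*1/15 = 1/3
d_1 = (S0=2/5, S1=1/10, S2=1/6, S3=1/3)
  d_2[S0] = 2/5*4/15 + 1/10*8/15 + 1/6*4/15 + 1/3*2/15 = 56/225
  d_2[S1] = 2/5*1/3 + 1/10*2/15 + 1/6*1/15 + 1/3*2/5 = 131/450
  d_2[S2] = 2/5*1/3 + 1/10*2/15 + 1/6*1/5 + 1/3*2/5 = 47/150
  d_2[S3] = 2/5*1/15 + 1/10*1/5 + 1/6*7/15 + 1/3*1/15 = 11/75
d_2 = (S0=56/225, S1=131/450, S2=47/150, S3=11/75)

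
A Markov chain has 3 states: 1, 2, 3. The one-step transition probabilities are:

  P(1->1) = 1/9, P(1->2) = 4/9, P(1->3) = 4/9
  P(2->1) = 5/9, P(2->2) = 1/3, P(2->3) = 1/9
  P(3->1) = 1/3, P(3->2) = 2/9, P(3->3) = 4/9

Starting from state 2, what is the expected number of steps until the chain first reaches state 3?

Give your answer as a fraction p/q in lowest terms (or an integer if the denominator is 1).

Let h_i = expected steps to first reach 3 from state i.
Boundary: h_3 = 0.
First-step equations for the other states:
  h_1 = 1 + 1/9*h_1 + 4/9*h_2 + 4/9*h_3
  h_2 = 1 + 5/9*h_1 + 1/3*h_2 + 1/9*h_3

Substituting h_3 = 0 and rearranging gives the linear system (I - Q) h = 1:
  [8/9, -4/9] . (h_1, h_2) = 1
  [-5/9, 2/3] . (h_1, h_2) = 1

Solving yields:
  h_1 = 45/14
  h_2 = 117/28

Starting state is 2, so the expected hitting time is h_2 = 117/28.

Answer: 117/28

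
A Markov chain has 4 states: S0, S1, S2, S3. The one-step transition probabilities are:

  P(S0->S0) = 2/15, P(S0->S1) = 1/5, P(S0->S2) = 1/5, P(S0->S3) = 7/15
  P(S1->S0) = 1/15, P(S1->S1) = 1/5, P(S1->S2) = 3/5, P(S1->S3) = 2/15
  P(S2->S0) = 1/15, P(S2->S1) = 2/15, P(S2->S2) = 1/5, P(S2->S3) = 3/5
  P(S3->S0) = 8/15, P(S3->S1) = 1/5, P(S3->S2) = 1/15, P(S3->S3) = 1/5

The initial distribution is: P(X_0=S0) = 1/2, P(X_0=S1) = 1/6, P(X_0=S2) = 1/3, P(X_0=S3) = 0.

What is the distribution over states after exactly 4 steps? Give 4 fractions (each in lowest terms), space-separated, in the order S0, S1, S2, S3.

Answer: 12398/50625 28046/151875 34621/151875 17338/50625

Derivation:
Propagating the distribution step by step (d_{t+1} = d_t * P):
d_0 = (S0=1/2, S1=1/6, S2=1/3, S3=0)
  d_1[S0] = 1/2*2/15 + 1/6*1/15 + 1/3*1/15 + 0*8/15 = 1/10
  d_1[S1] = 1/2*1/5 + 1/6*1/5 + 1/3*2/15 + 0*1/5 = 8/45
  d_1[S2] = 1/2*1/5 + 1/6*3/5 + 1/3*1/5 + 0*1/15 = 4/15
  d_1[S3] = 1/2*7/15 + 1/6*2/15 + 1/3*3/5 + 0*1/5 = 41/90
d_1 = (S0=1/10, S1=8/45, S2=4/15, S3=41/90)
  d_2[S0] = 1/10*2/15 + 8/45*1/15 + 4/15*1/15 + 41/90*8/15 = 193/675
  d_2[S1] = 1/10*1/5 + 8/45*1/5 + 4/15*2/15 + 41/90*1/5 = 41/225
  d_2[S2] = 1/10*1/5 + 8/45*3/5 + 4/15*1/5 + 41/90*1/15 = 142/675
  d_2[S3] = 1/10*7/15 + 8/45*2/15 + 4/15*3/5 + 41/90*1/5 = 217/675
d_2 = (S0=193/675, S1=41/225, S2=142/675, S3=217/675)
  d_3[S0] = 193/675*2/15 + 41/225*1/15 + 142/675*1/15 + 217/675*8/15 = 2387/10125
  d_3[S1] = 193/675*1/5 + 41/225*1/5 + 142/675*2/15 + 217/675*1/5 = 1883/10125
  d_3[S2] = 193/675*1/5 + 41/225*3/5 + 142/675*1/5 + 217/675*1/15 = 2329/10125
  d_3[S3] = 193/675*7/15 + 41/225*2/15 + 142/675*3/5 + 217/675*1/5 = 3526/10125
d_3 = (S0=2387/10125, S1=1883/10125, S2=2329/10125, S3=3526/10125)
  d_4[S0] = 2387/10125*2/15 + 1883/10125*1/15 + 2329/10125*1/15 + 3526/10125*8/15 = 12398/50625
  d_4[S1] = 2387/10125*1/5 + 1883/10125*1/5 + 2329/10125*2/15 + 3526/10125*1/5 = 28046/151875
  d_4[S2] = 2387/10125*1/5 + 1883/10125*3/5 + 2329/10125*1/5 + 3526/10125*1/15 = 34621/151875
  d_4[S3] = 2387/10125*7/15 + 1883/10125*2/15 + 2329/10125*3/5 + 3526/10125*1/5 = 17338/50625
d_4 = (S0=12398/50625, S1=28046/151875, S2=34621/151875, S3=17338/50625)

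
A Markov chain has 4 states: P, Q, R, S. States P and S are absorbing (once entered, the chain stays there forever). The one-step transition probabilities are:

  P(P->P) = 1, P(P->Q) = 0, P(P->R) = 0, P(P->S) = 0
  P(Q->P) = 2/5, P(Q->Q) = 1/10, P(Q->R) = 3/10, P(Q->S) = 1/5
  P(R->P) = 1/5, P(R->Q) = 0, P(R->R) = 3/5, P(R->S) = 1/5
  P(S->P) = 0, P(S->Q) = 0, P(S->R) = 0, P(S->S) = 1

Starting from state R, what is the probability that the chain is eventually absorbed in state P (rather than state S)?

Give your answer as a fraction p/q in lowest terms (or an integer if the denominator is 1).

Answer: 1/2

Derivation:
Let a_i = P(absorbed in P | start in state i).
Boundary conditions: a_P = 1, a_S = 0.
For each transient state i, a_i = sum_j P(i->j) * a_j:
  a_Q = 2/5*a_P + 1/10*a_Q + 3/10*a_R + 1/5*a_S
  a_R = 1/5*a_P + 0*a_Q + 3/5*a_R + 1/5*a_S

Substituting a_P = 1 and a_S = 0, rearrange to (I - Q) a = r where r[i] = P(i -> P):
  [9/10, -3/10] . (a_Q, a_R) = 2/5
  [0, 2/5] . (a_Q, a_R) = 1/5

Solving yields:
  a_Q = 11/18
  a_R = 1/2

Starting state is R, so the absorption probability is a_R = 1/2.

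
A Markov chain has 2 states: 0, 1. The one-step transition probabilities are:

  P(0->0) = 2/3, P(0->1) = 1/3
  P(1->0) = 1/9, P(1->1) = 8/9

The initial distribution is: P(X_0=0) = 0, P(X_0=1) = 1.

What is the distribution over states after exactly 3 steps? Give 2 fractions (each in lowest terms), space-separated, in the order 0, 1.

Answer: 151/729 578/729

Derivation:
Propagating the distribution step by step (d_{t+1} = d_t * P):
d_0 = (0=0, 1=1)
  d_1[0] = 0*2/3 + 1*1/9 = 1/9
  d_1[1] = 0*1/3 + 1*8/9 = 8/9
d_1 = (0=1/9, 1=8/9)
  d_2[0] = 1/9*2/3 + 8/9*1/9 = 14/81
  d_2[1] = 1/9*1/3 + 8/9*8/9 = 67/81
d_2 = (0=14/81, 1=67/81)
  d_3[0] = 14/81*2/3 + 67/81*1/9 = 151/729
  d_3[1] = 14/81*1/3 + 67/81*8/9 = 578/729
d_3 = (0=151/729, 1=578/729)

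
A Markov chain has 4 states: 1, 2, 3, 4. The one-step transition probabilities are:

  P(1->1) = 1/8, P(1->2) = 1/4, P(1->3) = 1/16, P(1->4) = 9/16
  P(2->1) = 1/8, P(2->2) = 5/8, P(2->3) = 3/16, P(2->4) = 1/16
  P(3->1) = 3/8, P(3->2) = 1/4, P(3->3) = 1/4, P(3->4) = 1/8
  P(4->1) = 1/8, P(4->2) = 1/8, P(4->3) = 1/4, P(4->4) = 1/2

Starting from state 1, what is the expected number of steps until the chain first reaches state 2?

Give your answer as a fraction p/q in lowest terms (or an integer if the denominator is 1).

Answer: 88/17

Derivation:
Let h_i = expected steps to first reach 2 from state i.
Boundary: h_2 = 0.
First-step equations for the other states:
  h_1 = 1 + 1/8*h_1 + 1/4*h_2 + 1/16*h_3 + 9/16*h_4
  h_3 = 1 + 3/8*h_1 + 1/4*h_2 + 1/4*h_3 + 1/8*h_4
  h_4 = 1 + 1/8*h_1 + 1/8*h_2 + 1/4*h_3 + 1/2*h_4

Substituting h_2 = 0 and rearranging gives the linear system (I - Q) h = 1:
  [7/8, -1/16, -9/16] . (h_1, h_3, h_4) = 1
  [-3/8, 3/4, -1/8] . (h_1, h_3, h_4) = 1
  [-1/8, -1/4, 1/2] . (h_1, h_3, h_4) = 1

Solving yields:
  h_1 = 88/17
  h_3 = 912/187
  h_4 = 1072/187

Starting state is 1, so the expected hitting time is h_1 = 88/17.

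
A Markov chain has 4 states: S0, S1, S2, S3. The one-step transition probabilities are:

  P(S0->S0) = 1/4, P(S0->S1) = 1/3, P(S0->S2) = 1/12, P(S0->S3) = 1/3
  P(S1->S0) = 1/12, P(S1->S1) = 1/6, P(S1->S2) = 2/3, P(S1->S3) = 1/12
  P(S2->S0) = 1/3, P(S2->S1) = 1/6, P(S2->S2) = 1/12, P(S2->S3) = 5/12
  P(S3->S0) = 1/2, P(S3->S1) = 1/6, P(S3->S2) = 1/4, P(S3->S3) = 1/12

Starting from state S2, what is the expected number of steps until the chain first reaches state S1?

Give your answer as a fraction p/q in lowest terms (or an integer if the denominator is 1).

Answer: 315/71

Derivation:
Let h_i = expected steps to first reach S1 from state i.
Boundary: h_S1 = 0.
First-step equations for the other states:
  h_S0 = 1 + 1/4*h_S0 + 1/3*h_S1 + 1/12*h_S2 + 1/3*h_S3
  h_S2 = 1 + 1/3*h_S0 + 1/6*h_S1 + 1/12*h_S2 + 5/12*h_S3
  h_S3 = 1 + 1/2*h_S0 + 1/6*h_S1 + 1/4*h_S2 + 1/12*h_S3

Substituting h_S1 = 0 and rearranging gives the linear system (I - Q) h = 1:
  [3/4, -1/12, -1/3] . (h_S0, h_S2, h_S3) = 1
  [-1/3, 11/12, -5/12] . (h_S0, h_S2, h_S3) = 1
  [-1/2, -1/4, 11/12] . (h_S0, h_S2, h_S3) = 1

Solving yields:
  h_S0 = 267/71
  h_S2 = 315/71
  h_S3 = 309/71

Starting state is S2, so the expected hitting time is h_S2 = 315/71.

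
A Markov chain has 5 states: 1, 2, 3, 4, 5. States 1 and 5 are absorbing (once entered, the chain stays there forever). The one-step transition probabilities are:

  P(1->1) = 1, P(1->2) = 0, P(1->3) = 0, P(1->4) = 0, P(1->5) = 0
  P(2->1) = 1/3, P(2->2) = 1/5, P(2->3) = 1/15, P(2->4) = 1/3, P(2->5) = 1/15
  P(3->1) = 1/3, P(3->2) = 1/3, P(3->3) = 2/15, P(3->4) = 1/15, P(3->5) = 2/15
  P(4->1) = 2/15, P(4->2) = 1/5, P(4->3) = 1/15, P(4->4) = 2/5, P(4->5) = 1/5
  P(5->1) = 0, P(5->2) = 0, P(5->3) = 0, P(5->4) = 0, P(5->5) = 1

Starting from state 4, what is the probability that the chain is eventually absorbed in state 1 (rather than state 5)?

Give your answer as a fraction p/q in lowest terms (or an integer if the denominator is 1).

Answer: 597/1124

Derivation:
Let a_i = P(absorbed in 1 | start in state i).
Boundary conditions: a_1 = 1, a_5 = 0.
For each transient state i, a_i = sum_j P(i->j) * a_j:
  a_2 = 1/3*a_1 + 1/5*a_2 + 1/15*a_3 + 1/3*a_4 + 1/15*a_5
  a_3 = 1/3*a_1 + 1/3*a_2 + 2/15*a_3 + 1/15*a_4 + 2/15*a_5
  a_4 = 2/15*a_1 + 1/5*a_2 + 1/15*a_3 + 2/5*a_4 + 1/5*a_5

Substituting a_1 = 1 and a_5 = 0, rearrange to (I - Q) a = r where r[i] = P(i -> 1):
  [4/5, -1/15, -1/3] . (a_2, a_3, a_4) = 1/3
  [-1/3, 13/15, -1/15] . (a_2, a_3, a_4) = 1/3
  [-1/5, -1/15, 3/5] . (a_2, a_3, a_4) = 2/15

Solving yields:
  a_2 = 391/562
  a_3 = 779/1124
  a_4 = 597/1124

Starting state is 4, so the absorption probability is a_4 = 597/1124.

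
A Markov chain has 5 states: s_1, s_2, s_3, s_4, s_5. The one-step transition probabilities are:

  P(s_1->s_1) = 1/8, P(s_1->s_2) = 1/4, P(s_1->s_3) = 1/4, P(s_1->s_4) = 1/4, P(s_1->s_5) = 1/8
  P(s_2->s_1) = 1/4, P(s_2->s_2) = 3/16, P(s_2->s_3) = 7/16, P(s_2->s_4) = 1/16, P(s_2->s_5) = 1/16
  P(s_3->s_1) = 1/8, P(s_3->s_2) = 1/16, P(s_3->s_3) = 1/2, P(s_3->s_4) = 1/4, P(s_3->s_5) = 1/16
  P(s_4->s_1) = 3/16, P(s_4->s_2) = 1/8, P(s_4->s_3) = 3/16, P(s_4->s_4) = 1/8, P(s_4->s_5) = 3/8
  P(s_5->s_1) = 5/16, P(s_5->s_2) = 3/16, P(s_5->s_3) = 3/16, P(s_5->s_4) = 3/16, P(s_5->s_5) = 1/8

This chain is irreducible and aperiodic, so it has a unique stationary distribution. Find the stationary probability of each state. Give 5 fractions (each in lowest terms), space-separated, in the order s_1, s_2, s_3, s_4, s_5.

The stationary distribution satisfies pi = pi * P, i.e.:
  pi_s_1 = 1/8*pi_s_1 + 1/4*pi_s_2 + 1/8*pi_s_3 + 3/16*pi_s_4 + 5/16*pi_s_5
  pi_s_2 = 1/4*pi_s_1 + 3/16*pi_s_2 + 1/16*pi_s_3 + 1/8*pi_s_4 + 3/16*pi_s_5
  pi_s_3 = 1/4*pi_s_1 + 7/16*pi_s_2 + 1/2*pi_s_3 + 3/16*pi_s_4 + 3/16*pi_s_5
  pi_s_4 = 1/4*pi_s_1 + 1/16*pi_s_2 + 1/4*pi_s_3 + 1/8*pi_s_4 + 3/16*pi_s_5
  pi_s_5 = 1/8*pi_s_1 + 1/16*pi_s_2 + 1/16*pi_s_3 + 3/8*pi_s_4 + 1/8*pi_s_5
with normalization: pi_s_1 + pi_s_2 + pi_s_3 + pi_s_4 + pi_s_5 = 1.

Using the first 4 balance equations plus normalization, the linear system A*pi = b is:
  [-7/8, 1/4, 1/8, 3/16, 5/16] . pi = 0
  [1/4, -13/16, 1/16, 1/8, 3/16] . pi = 0
  [1/4, 7/16, -1/2, 3/16, 3/16] . pi = 0
  [1/4, 1/16, 1/4, -7/8, 3/16] . pi = 0
  [1, 1, 1, 1, 1] . pi = 1

Solving yields:
  pi_s_1 = 71/391
  pi_s_2 = 282/1955
  pi_s_3 = 668/1955
  pi_s_4 = 372/1955
  pi_s_5 = 278/1955

Verification (pi * P):
  71/391*1/8 + 282/1955*1/4 + 668/1955*1/8 + 372/1955*3/16 + 278/1955*5/16 = 71/391 = pi_s_1  (ok)
  71/391*1/4 + 282/1955*3/16 + 668/1955*1/16 + 372/1955*1/8 + 278/1955*3/16 = 282/1955 = pi_s_2  (ok)
  71/391*1/4 + 282/1955*7/16 + 668/1955*1/2 + 372/1955*3/16 + 278/1955*3/16 = 668/1955 = pi_s_3  (ok)
  71/391*1/4 + 282/1955*1/16 + 668/1955*1/4 + 372/1955*1/8 + 278/1955*3/16 = 372/1955 = pi_s_4  (ok)
  71/391*1/8 + 282/1955*1/16 + 668/1955*1/16 + 372/1955*3/8 + 278/1955*1/8 = 278/1955 = pi_s_5  (ok)

Answer: 71/391 282/1955 668/1955 372/1955 278/1955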